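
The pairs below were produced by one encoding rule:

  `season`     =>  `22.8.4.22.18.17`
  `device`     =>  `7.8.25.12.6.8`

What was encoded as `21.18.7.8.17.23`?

rodent

s is letter #19 and maps to 22: an offset of 3. Letters become their 1-based position plus 3 (so a→4, b→5, …).
Reversing it on 21.18.7.8.17.23: 21→(21−3)÷1=18=r, 18→(18−3)÷1=15=o, 7→(7−3)÷1=4=d, 8→(8−3)÷1=5=e, 17→(17−3)÷1=14=n, 23→(23−3)÷1=20=t.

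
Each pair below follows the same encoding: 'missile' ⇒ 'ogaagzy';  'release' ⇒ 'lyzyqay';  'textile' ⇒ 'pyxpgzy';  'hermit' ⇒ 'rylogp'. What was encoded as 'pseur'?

Each letter's alphabet position (a=0..z=25) is mapped through 15·x+16 mod 26 — an affine cipher.
Reversing it on pseur: p(15)→7·(15−16)≡19=t; s(18)→7·(18−16)≡14=o; e(4)→7·(4−16)≡20=u; u(20)→7·(20−16)≡2=c; r(17)→7·(17−16)≡7=h (all mod 26).

touch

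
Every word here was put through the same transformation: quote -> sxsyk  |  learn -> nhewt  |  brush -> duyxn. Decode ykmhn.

which

In quote: q→s is +2, u→x is +3, o→s is +4, t→y is +5 — the shift increases by 1 each position. Each letter shifts forward by (position + 2), i.e. 2, 3, 4, … — the shift grows by one for each successive letter.
Undoing it on ykmhn: y−2=w, k−3=h, m−4=i, h−5=c, n−6=h.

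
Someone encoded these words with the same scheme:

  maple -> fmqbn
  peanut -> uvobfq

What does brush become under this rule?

The output letters match the input read backwards, each shifted +1: maple reversed is elpam. The word is reversed, then every letter is shifted forward by 1.
On brush: reverse → hsurb; then shift: h+1=i, s+1=t, u+1=v, r+1=s, b+1=c.

itvsc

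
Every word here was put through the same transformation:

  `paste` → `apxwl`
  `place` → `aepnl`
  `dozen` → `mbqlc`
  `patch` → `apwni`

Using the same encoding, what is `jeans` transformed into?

p(15)→a(0) and a(0)→p(15) fit y≡25x+15 (mod 26); the inverse of 25 mod 26 is 25. This is an affine cipher: with a=0,…,z=25, each position x becomes (25x+15) mod 26.
Applying it to jeans: j(9)→25·9+15≡6=g; e(4)→25·4+15≡11=l; a(0)→25·0+15≡15=p; n(13)→25·13+15≡2=c; s(18)→25·18+15≡23=x (all mod 26).

glpcx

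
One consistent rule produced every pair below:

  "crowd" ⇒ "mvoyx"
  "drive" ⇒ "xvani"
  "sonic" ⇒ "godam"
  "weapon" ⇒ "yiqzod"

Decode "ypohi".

whole

c(2)→m(12) and r(17)→v(21) fit y≡11x+16 (mod 26); the inverse of 11 mod 26 is 19. Each letter's alphabet position (a=0..z=25) is mapped through 11·x+16 mod 26 — an affine cipher.
Reversing it on ypohi: y(24)→19·(24−16)≡22=w; p(15)→19·(15−16)≡7=h; o(14)→19·(14−16)≡14=o; h(7)→19·(7−16)≡11=l; i(8)→19·(8−16)≡4=e (all mod 26).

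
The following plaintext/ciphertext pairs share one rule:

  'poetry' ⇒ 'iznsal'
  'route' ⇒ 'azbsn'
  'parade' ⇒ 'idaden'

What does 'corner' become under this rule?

This is an affine cipher: with a=0,…,z=25, each position x becomes (9x+3) mod 26.
Applying it to corner: c(2)→9·2+3≡21=v; o(14)→9·14+3≡25=z; r(17)→9·17+3≡0=a; n(13)→9·13+3≡16=q; e(4)→9·4+3≡13=n; r(17)→9·17+3≡0=a (all mod 26).

vzaqna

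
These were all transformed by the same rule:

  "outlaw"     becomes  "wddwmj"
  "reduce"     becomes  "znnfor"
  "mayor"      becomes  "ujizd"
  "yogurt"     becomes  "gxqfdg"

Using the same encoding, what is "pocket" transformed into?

In outlaw: o→w is +8, u→d is +9, t→d is +10, l→w is +11 — the shift increases by 1 each position. Letter i (0-indexed) is shifted by i+8, so successive shifts are 8, 9, 10, ….
On pocket: p+8=x, o+9=x, c+10=m, k+11=v, e+12=q, t+13=g.

xxmvqg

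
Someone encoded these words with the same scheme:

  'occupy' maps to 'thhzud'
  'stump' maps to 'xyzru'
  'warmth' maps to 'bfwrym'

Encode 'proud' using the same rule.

uwtzi

Compare letters: o→t is +5, c→h is +5, c→h is +5 — a constant shift. This is a Caesar cipher with shift 5.
Applying it to proud: p+5=u, r+5=w, o+5=t, u+5=z, d+5=i.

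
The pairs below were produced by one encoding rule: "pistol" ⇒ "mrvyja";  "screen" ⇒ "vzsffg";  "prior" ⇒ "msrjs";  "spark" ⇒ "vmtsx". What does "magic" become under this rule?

dtlrz

p(15)→m(12) and i(8)→r(17) fit y≡3x+19 (mod 26); the inverse of 3 mod 26 is 9. Treating letters as 0–25, the rule is x ↦ 3x + 19 (mod 26).
Applying it to magic: m(12)→3·12+19≡3=d; a(0)→3·0+19≡19=t; g(6)→3·6+19≡11=l; i(8)→3·8+19≡17=r; c(2)→3·2+19≡25=z (all mod 26).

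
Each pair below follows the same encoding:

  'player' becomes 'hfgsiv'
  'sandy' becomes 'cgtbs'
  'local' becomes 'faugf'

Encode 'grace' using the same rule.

wvgui

p(15)→h(7) and l(11)→f(5) fit y≡7x+6 (mod 26); the inverse of 7 mod 26 is 15. Treating letters as 0–25, the rule is x ↦ 7x + 6 (mod 26).
On grace: g(6)→7·6+6≡22=w; r(17)→7·17+6≡21=v; a(0)→7·0+6≡6=g; c(2)→7·2+6≡20=u; e(4)→7·4+6≡8=i (all mod 26).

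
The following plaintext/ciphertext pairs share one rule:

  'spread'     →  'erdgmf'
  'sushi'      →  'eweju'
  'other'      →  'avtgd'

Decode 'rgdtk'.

It's a Vigenère-style cipher with numeric key [12,2]: position i shifts by key[i mod 2].
Reversing it on rgdtk: r−12=f, g−2=e, d−12=r, t−2=r, k−12=y.

ferry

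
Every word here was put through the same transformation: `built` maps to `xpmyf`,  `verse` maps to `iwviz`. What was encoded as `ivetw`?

The output letters match the input read backwards, each shifted +4: built reversed is tliub. Read the word backwards and shift each letter +4.
Reversing it on ivetw: shift back: i−4=e, v−4=r, e−4=a, t−4=p, w−4=s → eraps; then reverse → spare.

spare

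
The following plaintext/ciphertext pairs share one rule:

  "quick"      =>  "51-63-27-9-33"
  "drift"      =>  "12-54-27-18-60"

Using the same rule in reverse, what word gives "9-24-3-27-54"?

The formula is n = 3×(alphabet index, a=1).
Reversing it on 9-24-3-27-54: 9→(9−0)÷3=3=c, 24→(24−0)÷3=8=h, 3→(3−0)÷3=1=a, 27→(27−0)÷3=9=i, 54→(54−0)÷3=18=r.

chair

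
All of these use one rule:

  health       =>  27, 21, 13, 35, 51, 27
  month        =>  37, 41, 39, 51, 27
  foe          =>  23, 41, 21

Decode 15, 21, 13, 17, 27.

h(#8)→27 and e(#5)→21: differences scale by 2, so n = 2·pos + 11. With a=1..z=26, the number is 2·pos + 11.
Decoding 15, 21, 13, 17, 27: 15→(15−11)÷2=2=b, 21→(21−11)÷2=5=e, 13→(13−11)÷2=1=a, 17→(17−11)÷2=3=c, 27→(27−11)÷2=8=h.

beach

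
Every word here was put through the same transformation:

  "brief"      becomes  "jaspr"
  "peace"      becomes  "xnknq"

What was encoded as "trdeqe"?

litter

In brief: b→j is +8, r→a is +9, i→s is +10, e→p is +11 — the shift increases by 1 each position. The shift increases by 1 at each position, starting from +8: 8, 9, 10, ….
Undoing it on trdeqe: t−8=l, r−9=i, d−10=t, e−11=t, q−12=e, e−13=r.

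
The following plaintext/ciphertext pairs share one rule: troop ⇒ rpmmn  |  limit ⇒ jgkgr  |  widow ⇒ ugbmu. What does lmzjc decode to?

It's a constant shift of +24 (ROT24).
Decoding lmzjc: l−24=n, m−24=o, z−24=b, j−24=l, c−24=e.

noble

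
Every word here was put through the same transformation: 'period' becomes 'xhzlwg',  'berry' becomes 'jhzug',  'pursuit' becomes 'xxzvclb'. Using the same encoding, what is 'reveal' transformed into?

It's a Vigenère-style cipher with numeric key [8,3]: position i shifts by key[i mod 2].
For reveal: r+8=z, e+3=h, v+8=d, e+3=h, a+8=i, l+3=o.

zhdhio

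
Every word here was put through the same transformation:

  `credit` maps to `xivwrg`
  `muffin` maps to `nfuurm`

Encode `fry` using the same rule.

Each pair mirrors across the alphabet (c↔x, r↔i, e↔v): positions sum to 25. Each letter is replaced by its mirror in the alphabet: a↔z, b↔y, c↔x, and so on (the Atbash cipher).
For fry: f↔u, r↔i, y↔b.

uib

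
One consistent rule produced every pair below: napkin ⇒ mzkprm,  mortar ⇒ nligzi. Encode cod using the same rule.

xlw

Each pair mirrors across the alphabet (n↔m, a↔z, p↔k): positions sum to 25. This is the alphabet-reversal cipher (Atbash): a becomes z, b becomes y, etc.
On cod: c↔x, o↔l, d↔w.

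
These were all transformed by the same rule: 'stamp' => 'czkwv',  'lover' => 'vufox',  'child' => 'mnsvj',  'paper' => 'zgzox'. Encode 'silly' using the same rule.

Shifts by position in stamp: pos 0: s→c (+10), pos 1: t→z (+6), pos 2: a→k (+10), pos 3: m→w (+10), pos 4: p→v (+6) — repeating every 3. The shifts repeat in a cycle of length 3: positions 0,1,… shift by +10, +6, +10, then the pattern repeats.
Applying it to silly: s+10=c, i+6=o, l+10=v, l+10=v, y+6=e.

covve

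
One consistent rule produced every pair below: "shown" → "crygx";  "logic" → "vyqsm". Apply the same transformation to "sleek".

cvoou

Every letter moves 10 places later in the alphabet, wrapping around z→a.
For sleek: s+10=c, l+10=v, e+10=o, e+10=o, k+10=u.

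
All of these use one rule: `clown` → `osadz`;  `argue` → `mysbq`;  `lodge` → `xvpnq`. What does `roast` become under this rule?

Shifts by position in clown: pos 0: c→o (+12), pos 1: l→s (+7), pos 2: o→a (+12), pos 3: w→d (+7) — repeating every 2. A repeating key of period 2 is used — shifts +12, +7 over and over.
For roast: r+12=d, o+7=v, a+12=m, s+7=z, t+12=f.

dvmzf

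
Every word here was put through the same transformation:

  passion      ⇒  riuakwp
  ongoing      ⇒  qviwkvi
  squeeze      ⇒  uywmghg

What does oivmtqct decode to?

Shifts by position in passion: pos 0: p→r (+2), pos 1: a→i (+8), pos 2: s→u (+2), pos 3: s→a (+8) — repeating every 2. A repeating key of period 2 is used — shifts +2, +8 over and over.
Undoing it on oivmtqct: o−2=m, i−8=a, v−2=t, m−8=e, t−2=r, q−8=i, c−2=a, t−8=l.

material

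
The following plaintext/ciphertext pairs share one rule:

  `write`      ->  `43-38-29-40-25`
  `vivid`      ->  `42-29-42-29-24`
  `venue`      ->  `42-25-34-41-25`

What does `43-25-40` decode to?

w is letter #23 and maps to 43: an offset of 20. Letters become their 1-based position plus 20 (so a→21, b→22, …).
Decoding 43-25-40: 43→(43−20)÷1=23=w, 25→(25−20)÷1=5=e, 40→(40−20)÷1=20=t.

wet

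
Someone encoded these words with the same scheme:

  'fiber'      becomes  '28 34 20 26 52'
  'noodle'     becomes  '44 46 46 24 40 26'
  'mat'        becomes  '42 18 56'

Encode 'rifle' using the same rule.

52 34 28 40 26

f(#6)→28 and i(#9)→34: differences scale by 2, so n = 2·pos + 16. Each letter becomes 2×(its alphabet position, a=1..z=26) + 16.
On rifle: r=18→52, i=9→34, f=6→28, l=12→40, e=5→26.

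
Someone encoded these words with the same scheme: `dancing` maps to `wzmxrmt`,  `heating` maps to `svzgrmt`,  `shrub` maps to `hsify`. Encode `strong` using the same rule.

hgilmt

This is the alphabet-reversal cipher (Atbash): a becomes z, b becomes y, etc.
Applying it to strong: s↔h, t↔g, r↔i, o↔l, n↔m, g↔t.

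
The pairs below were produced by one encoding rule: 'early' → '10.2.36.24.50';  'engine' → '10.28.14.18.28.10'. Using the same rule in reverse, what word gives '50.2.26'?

yam

The formula is n = 2×(alphabet index, a=1).
Undoing it on 50.2.26: 50→(50−0)÷2=25=y, 2→(2−0)÷2=1=a, 26→(26−0)÷2=13=m.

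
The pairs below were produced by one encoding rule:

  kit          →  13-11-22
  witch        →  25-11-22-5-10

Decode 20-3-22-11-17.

ratio

k is letter #11 and maps to 13: an offset of 2. Letters become their 1-based position plus 2 (so a→3, b→4, …).
Undoing it on 20-3-22-11-17: 20→(20−2)÷1=18=r, 3→(3−2)÷1=1=a, 22→(22−2)÷1=20=t, 11→(11−2)÷1=9=i, 17→(17−2)÷1=15=o.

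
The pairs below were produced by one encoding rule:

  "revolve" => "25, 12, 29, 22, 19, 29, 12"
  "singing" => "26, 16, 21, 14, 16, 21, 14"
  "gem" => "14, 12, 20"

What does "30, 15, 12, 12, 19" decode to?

wheel

r is letter #18 and maps to 25: an offset of 7. Each letter is replaced by its alphabet position (a=1..z=26) + 7.
Undoing it on 30, 15, 12, 12, 19: 30→(30−7)÷1=23=w, 15→(15−7)÷1=8=h, 12→(12−7)÷1=5=e, 12→(12−7)÷1=5=e, 19→(19−7)÷1=12=l.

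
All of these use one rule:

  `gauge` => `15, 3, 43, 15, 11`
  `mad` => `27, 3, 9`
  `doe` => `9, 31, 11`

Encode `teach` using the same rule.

The formula is n = 2×(alphabet index, a=1) + 1.
For teach: t=20→41, e=5→11, a=1→3, c=3→7, h=8→17.

41, 11, 3, 7, 17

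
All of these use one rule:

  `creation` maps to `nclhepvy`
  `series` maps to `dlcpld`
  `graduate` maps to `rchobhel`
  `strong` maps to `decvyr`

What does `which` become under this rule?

hspns

The shift depends on letter class: consonant c→n is +11, but vowel e→l is +7. Two shifts are in play — +7 for a/e/i/o/u, +11 for every other letter.
On which: w(cons)+11=h, h(cons)+11=s, i(vowel)+7=p, c(cons)+11=n, h(cons)+11=s.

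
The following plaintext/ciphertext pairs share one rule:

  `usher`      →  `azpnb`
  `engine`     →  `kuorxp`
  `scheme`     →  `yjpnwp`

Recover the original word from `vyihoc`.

prayer

In usher: u→a is +6, s→z is +7, h→p is +8, e→n is +9 — the shift increases by 1 each position. Letter i (0-indexed) is shifted by i+6, so successive shifts are 6, 7, 8, ….
Decoding vyihoc: v−6=p, y−7=r, i−8=a, h−9=y, o−10=e, c−11=r.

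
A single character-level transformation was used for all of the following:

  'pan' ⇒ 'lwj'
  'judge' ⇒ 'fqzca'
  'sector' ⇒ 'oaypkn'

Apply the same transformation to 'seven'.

Every letter moves 22 places later in the alphabet, wrapping around z→a.
For seven: s+22=o, e+22=a, v+22=r, e+22=a, n+22=j.

oaraj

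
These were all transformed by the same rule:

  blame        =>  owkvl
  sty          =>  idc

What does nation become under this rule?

The output letters match the input read backwards, each shifted +10: blame reversed is emalb. Read the word backwards and shift each letter +10.
Applying it to nation: reverse → noitan; then shift: n+10=x, o+10=y, i+10=s, t+10=d, a+10=k, n+10=x.

xysdkx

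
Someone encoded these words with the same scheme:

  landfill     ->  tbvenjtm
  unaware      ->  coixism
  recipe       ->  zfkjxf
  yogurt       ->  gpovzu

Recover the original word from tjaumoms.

Shifts by position in landfill: pos 0: l→t (+8), pos 1: a→b (+1), pos 2: n→v (+8), pos 3: d→e (+1) — repeating every 2. A repeating key of period 2 is used — shifts +8, +1 over and over.
Reversing it on tjaumoms: t−8=l, j−1=i, a−8=s, u−1=t, m−8=e, o−1=n, m−8=e, s−1=r.

listener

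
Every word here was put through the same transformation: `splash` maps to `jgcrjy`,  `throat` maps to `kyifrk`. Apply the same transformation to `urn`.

lie

Compare letters: s→j is +17, p→g is +17, l→c is +17 — a constant shift. Every letter moves 17 places later in the alphabet, wrapping around z→a.
For urn: u+17=l, r+17=i, n+17=e.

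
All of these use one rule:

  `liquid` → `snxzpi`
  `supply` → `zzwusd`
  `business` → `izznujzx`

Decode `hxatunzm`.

astonish

The shifts repeat in a cycle of length 2: positions 0,1,… shift by +7, +5, then the pattern repeats.
Undoing it on hxatunzm: h−7=a, x−5=s, a−7=t, t−5=o, u−7=n, n−5=i, z−7=s, m−5=h.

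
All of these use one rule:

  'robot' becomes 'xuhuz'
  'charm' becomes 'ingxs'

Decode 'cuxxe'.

worry

Compare letters: r→x is +6, o→u is +6, b→h is +6 — a constant shift. It's a constant shift of +6 (ROT6).
Reversing it on cuxxe: c−6=w, u−6=o, x−6=r, x−6=r, e−6=y.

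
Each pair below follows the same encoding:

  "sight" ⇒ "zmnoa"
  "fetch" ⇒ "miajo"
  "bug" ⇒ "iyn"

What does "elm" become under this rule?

Two shifts are in play — +4 for a/e/i/o/u, +7 for every other letter.
Applying it to elm: e(vowel)+4=i, l(cons)+7=s, m(cons)+7=t.

ist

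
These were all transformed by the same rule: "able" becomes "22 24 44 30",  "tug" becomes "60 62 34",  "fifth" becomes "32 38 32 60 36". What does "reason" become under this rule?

a(#1)→22 and b(#2)→24: differences scale by 2, so n = 2·pos + 20. With a=1..z=26, the number is 2·pos + 20.
For reason: r=18→56, e=5→30, a=1→22, s=19→58, o=15→50, n=14→48.

56 30 22 58 50 48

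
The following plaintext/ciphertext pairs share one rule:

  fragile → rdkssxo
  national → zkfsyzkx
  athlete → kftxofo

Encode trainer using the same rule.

The rule splits by letter class: vowels +10, consonants +12.
For trainer: t(cons)+12=f, r(cons)+12=d, a(vowel)+10=k, i(vowel)+10=s, n(cons)+12=z, e(vowel)+10=o, r(cons)+12=d.

fdkszod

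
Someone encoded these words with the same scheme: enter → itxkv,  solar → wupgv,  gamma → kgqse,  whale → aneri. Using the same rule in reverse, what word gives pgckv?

Shifts by position in enter: pos 0: e→i (+4), pos 1: n→t (+6), pos 2: t→x (+4), pos 3: e→k (+6) — repeating every 2. The shifts repeat in a cycle of length 2: positions 0,1,… shift by +4, +6, then the pattern repeats.
Reversing it on pgckv: p−4=l, g−6=a, c−4=y, k−6=e, v−4=r.

layer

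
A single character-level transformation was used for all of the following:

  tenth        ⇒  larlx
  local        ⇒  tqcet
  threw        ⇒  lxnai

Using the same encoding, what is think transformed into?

t(19)→l(11) and e(4)→a(0) fit y≡25x+4 (mod 26); the inverse of 25 mod 26 is 25. Each letter's alphabet position (a=0..z=25) is mapped through 25·x+4 mod 26 — an affine cipher.
On think: t(19)→25·19+4≡11=l; h(7)→25·7+4≡23=x; i(8)→25·8+4≡22=w; n(13)→25·13+4≡17=r; k(10)→25·10+4≡20=u (all mod 26).

lxwru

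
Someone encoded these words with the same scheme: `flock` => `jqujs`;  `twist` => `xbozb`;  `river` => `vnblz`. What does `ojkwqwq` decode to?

Each letter shifts forward by (position + 4), i.e. 4, 5, 6, … — the shift grows by one for each successive letter.
Undoing it on ojkwqwq: o−4=k, j−5=e, k−6=e, w−7=p, q−8=i, w−9=n, q−10=g.

keeping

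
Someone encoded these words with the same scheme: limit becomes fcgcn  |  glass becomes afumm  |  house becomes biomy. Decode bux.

Compare letters: l→f is +20, i→c is +20, m→g is +20 — a constant shift. It's a constant shift of +20 (ROT20).
Reversing it on bux: b−20=h, u−20=a, x−20=d.

had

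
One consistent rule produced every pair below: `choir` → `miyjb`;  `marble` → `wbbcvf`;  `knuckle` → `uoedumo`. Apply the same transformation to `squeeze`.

crefoao

The shifts repeat in a cycle of length 2: positions 0,1,… shift by +10, +1, then the pattern repeats.
Applying it to squeeze: s+10=c, q+1=r, u+10=e, e+1=f, e+10=o, z+1=a, e+10=o.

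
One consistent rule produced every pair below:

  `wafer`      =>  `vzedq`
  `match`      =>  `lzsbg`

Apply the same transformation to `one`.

nmd

Compare letters: w→v is +25, a→z is +25, f→e is +25 — a constant shift. Each letter is shifted forward by 25 in the alphabet (a Caesar shift of +25).
On one: o+25=n, n+25=m, e+25=d.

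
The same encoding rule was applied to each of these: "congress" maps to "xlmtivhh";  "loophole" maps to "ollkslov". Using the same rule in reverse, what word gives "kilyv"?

probe

Each pair mirrors across the alphabet (c↔x, o↔l, n↔m): positions sum to 25. This is the alphabet-reversal cipher (Atbash): a becomes z, b becomes y, etc.
Decoding kilyv: k↔p, i↔r, l↔o, y↔b, v↔e.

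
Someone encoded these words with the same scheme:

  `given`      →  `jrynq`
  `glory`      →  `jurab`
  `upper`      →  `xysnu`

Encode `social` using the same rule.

vxfrdu

Shifts by position in given: pos 0: g→j (+3), pos 1: i→r (+9), pos 2: v→y (+3), pos 3: e→n (+9) — repeating every 2. The shifts repeat in a cycle of length 2: positions 0,1,… shift by +3, +9, then the pattern repeats.
For social: s+3=v, o+9=x, c+3=f, i+9=r, a+3=d, l+9=u.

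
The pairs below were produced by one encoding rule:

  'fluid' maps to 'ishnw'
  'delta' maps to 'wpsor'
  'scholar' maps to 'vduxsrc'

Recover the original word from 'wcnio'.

f(5)→i(8) and l(11)→s(18) fit y≡19x+17 (mod 26); the inverse of 19 mod 26 is 11. Each letter's alphabet position (a=0..z=25) is mapped through 19·x+17 mod 26 — an affine cipher.
Reversing it on wcnio: w(22)→11·(22−17)≡3=d; c(2)→11·(2−17)≡17=r; n(13)→11·(13−17)≡8=i; i(8)→11·(8−17)≡5=f; o(14)→11·(14−17)≡19=t (all mod 26).

drift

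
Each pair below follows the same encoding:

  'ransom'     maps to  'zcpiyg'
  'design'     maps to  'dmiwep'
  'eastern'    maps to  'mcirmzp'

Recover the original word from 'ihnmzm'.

sphere

Treating letters as 0–25, the rule is x ↦ 9x + 2 (mod 26).
Decoding ihnmzm: i(8)→3·(8−2)≡18=s; h(7)→3·(7−2)≡15=p; n(13)→3·(13−2)≡7=h; m(12)→3·(12−2)≡4=e; z(25)→3·(25−2)≡17=r; m(12)→3·(12−2)≡4=e (all mod 26).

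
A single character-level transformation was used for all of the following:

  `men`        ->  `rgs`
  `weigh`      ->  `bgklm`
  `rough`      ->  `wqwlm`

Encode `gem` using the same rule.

The shift depends on letter class: consonant m→r is +5, but vowel e→g is +2. The rule splits by letter class: vowels +2, consonants +5.
On gem: g(cons)+5=l, e(vowel)+2=g, m(cons)+5=r.

lgr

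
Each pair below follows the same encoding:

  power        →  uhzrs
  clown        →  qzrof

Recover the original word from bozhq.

newly

The output letters match the input read backwards, each shifted +3: power reversed is rewop. Two steps: reverse the string, then apply a Caesar shift of +3.
Undoing it on bozhq: shift back: b−3=y, o−3=l, z−3=w, h−3=e, q−3=n → ylwen; then reverse → newly.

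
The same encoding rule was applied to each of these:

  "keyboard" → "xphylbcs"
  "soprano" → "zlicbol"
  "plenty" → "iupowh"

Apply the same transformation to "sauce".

k(10)→x(23) and e(4)→p(15) fit y≡23x+1 (mod 26); the inverse of 23 mod 26 is 17. Each letter's alphabet position (a=0..z=25) is mapped through 23·x+1 mod 26 — an affine cipher.
Applying it to sauce: s(18)→23·18+1≡25=z; a(0)→23·0+1≡1=b; u(20)→23·20+1≡19=t; c(2)→23·2+1≡21=v; e(4)→23·4+1≡15=p (all mod 26).

zbtvp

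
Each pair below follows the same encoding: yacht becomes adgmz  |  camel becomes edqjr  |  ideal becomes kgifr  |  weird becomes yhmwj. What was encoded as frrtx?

donor

In yacht: y→a is +2, a→d is +3, c→g is +4, h→m is +5 — the shift increases by 1 each position. The shift increases by 1 at each position, starting from +2: 2, 3, 4, ….
Undoing it on frrtx: f−2=d, r−3=o, r−4=n, t−5=o, x−6=r.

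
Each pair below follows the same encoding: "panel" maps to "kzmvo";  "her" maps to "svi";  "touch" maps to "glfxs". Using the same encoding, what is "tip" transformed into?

grk

Each pair mirrors across the alphabet (p↔k, a↔z, n↔m): positions sum to 25. This is the alphabet-reversal cipher (Atbash): a becomes z, b becomes y, etc.
On tip: t↔g, i↔r, p↔k.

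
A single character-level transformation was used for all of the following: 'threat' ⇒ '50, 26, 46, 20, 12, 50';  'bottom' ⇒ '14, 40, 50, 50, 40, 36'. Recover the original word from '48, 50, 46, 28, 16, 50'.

The formula is n = 2×(alphabet index, a=1) + 10.
Undoing it on 48, 50, 46, 28, 16, 50: 48→(48−10)÷2=19=s, 50→(50−10)÷2=20=t, 46→(46−10)÷2=18=r, 28→(28−10)÷2=9=i, 16→(16−10)÷2=3=c, 50→(50−10)÷2=20=t.

strict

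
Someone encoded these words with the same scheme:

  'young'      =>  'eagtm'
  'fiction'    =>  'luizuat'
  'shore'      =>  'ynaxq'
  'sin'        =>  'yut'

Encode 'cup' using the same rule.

igv

The shift depends on letter class: consonant y→e is +6, but vowel o→a is +12. Vowels shift forward by 12 and consonants shift forward by 6.
For cup: c(cons)+6=i, u(vowel)+12=g, p(cons)+6=v.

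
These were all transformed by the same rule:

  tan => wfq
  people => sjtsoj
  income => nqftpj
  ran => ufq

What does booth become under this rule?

ettwk

The shift depends on letter class: consonant t→w is +3, but vowel a→f is +5. Two shifts are in play — +5 for a/e/i/o/u, +3 for every other letter.
For booth: b(cons)+3=e, o(vowel)+5=t, o(vowel)+5=t, t(cons)+3=w, h(cons)+3=k.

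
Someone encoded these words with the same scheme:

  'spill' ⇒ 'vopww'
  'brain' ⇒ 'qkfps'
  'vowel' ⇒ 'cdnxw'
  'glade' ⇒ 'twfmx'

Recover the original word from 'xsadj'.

enjoy

s(18)→v(21) and p(15)→o(14) fit y≡11x+5 (mod 26); the inverse of 11 mod 26 is 19. This is an affine cipher: with a=0,…,z=25, each position x becomes (11x+5) mod 26.
Reversing it on xsadj: x(23)→19·(23−5)≡4=e; s(18)→19·(18−5)≡13=n; a(0)→19·(0−5)≡9=j; d(3)→19·(3−5)≡14=o; j(9)→19·(9−5)≡24=y (all mod 26).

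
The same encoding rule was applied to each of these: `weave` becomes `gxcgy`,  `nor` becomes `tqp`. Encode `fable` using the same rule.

gndch

Two steps: reverse the string, then apply a Caesar shift of +2.
On fable: reverse → elbaf; then shift: e+2=g, l+2=n, b+2=d, a+2=c, f+2=h.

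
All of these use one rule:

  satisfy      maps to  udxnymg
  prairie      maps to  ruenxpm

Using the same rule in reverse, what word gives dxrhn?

bunch

In satisfy: s→u is +2, a→d is +3, t→x is +4, i→n is +5 — the shift increases by 1 each position. The shift increases by 1 at each position, starting from +2: 2, 3, 4, ….
Undoing it on dxrhn: d−2=b, x−3=u, r−4=n, h−5=c, n−6=h.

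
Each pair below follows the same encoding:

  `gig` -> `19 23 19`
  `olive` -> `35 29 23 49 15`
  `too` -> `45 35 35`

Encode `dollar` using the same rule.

13 35 29 29 7 41

g(#7)→19 and i(#9)→23: differences scale by 2, so n = 2·pos + 5. The formula is n = 2×(alphabet index, a=1) + 5.
Applying it to dollar: d=4→13, o=15→35, l=12→29, l=12→29, a=1→7, r=18→41.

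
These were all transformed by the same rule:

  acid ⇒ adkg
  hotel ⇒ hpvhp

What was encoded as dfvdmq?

In acid: a→a is +0, c→d is +1, i→k is +2, d→g is +3 — the shift increases by 1 each position. Letter i (0-indexed) is shifted by i+0, so successive shifts are 0, 1, 2, ….
Decoding dfvdmq: d−0=d, f−1=e, v−2=t, d−3=a, m−4=i, q−5=l.

detail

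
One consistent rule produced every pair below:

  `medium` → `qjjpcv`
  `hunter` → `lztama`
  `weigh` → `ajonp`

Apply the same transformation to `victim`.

The shift increases by 1 at each position, starting from +4: 4, 5, 6, ….
Applying it to victim: v+4=z, i+5=n, c+6=i, t+7=a, i+8=q, m+9=v.

zniaqv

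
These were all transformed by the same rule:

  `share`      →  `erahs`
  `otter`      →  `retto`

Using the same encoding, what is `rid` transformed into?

The output letters match the input read backwards: share reversed is erahs. It's just the letters in reverse order.
On rid: reverse → dir.

dir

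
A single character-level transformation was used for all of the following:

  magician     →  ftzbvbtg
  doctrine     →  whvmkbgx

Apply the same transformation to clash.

It's a constant shift of +19 (ROT19).
Applying it to clash: c+19=v, l+19=e, a+19=t, s+19=l, h+19=a.

vetla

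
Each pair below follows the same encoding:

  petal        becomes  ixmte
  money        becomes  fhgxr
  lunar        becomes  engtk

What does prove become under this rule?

This is a Caesar cipher with shift 19.
On prove: p+19=i, r+19=k, o+19=h, v+19=o, e+19=x.

ikhox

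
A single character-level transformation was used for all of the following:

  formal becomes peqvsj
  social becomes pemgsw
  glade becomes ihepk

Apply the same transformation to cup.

The output letters match the input read backwards, each shifted +4: formal reversed is lamrof. The word is reversed, then every letter is shifted forward by 4.
For cup: reverse → puc; then shift: p+4=t, u+4=y, c+4=g.

tyg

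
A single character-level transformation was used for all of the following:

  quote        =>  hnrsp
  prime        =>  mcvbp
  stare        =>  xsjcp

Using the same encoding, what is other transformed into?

q(16)→h(7) and u(20)→n(13) fit y≡21x+9 (mod 26); the inverse of 21 mod 26 is 5. Each letter's alphabet position (a=0..z=25) is mapped through 21·x+9 mod 26 — an affine cipher.
On other: o(14)→21·14+9≡17=r; t(19)→21·19+9≡18=s; h(7)→21·7+9≡0=a; e(4)→21·4+9≡15=p; r(17)→21·17+9≡2=c (all mod 26).

rsapc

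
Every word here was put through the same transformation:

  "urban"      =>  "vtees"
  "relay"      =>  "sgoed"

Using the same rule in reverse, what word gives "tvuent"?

strain

In urban: u→v is +1, r→t is +2, b→e is +3, a→e is +4 — the shift increases by 1 each position. The shift increases by 1 at each position, starting from +1: 1, 2, 3, ….
Reversing it on tvuent: t−1=s, v−2=t, u−3=r, e−4=a, n−5=i, t−6=n.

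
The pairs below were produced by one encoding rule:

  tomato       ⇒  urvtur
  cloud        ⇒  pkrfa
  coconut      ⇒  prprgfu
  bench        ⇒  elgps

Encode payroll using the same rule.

ctxyrkk

t(19)→u(20) and o(14)→r(17) fit y≡11x+19 (mod 26); the inverse of 11 mod 26 is 19. Each letter's alphabet position (a=0..z=25) is mapped through 11·x+19 mod 26 — an affine cipher.
Applying it to payroll: p(15)→11·15+19≡2=c; a(0)→11·0+19≡19=t; y(24)→11·24+19≡23=x; r(17)→11·17+19≡24=y; o(14)→11·14+19≡17=r; l(11)→11·11+19≡10=k; l(11)→11·11+19≡10=k (all mod 26).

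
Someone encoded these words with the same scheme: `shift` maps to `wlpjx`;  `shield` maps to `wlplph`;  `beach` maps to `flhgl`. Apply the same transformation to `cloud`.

Two shifts are in play — +7 for a/e/i/o/u, +4 for every other letter.
On cloud: c(cons)+4=g, l(cons)+4=p, o(vowel)+7=v, u(vowel)+7=b, d(cons)+4=h.

gpvbh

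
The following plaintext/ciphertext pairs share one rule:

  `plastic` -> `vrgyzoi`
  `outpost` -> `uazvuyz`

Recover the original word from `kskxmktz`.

Each letter is shifted forward by 6 in the alphabet (a Caesar shift of +6).
Reversing it on kskxmktz: k−6=e, s−6=m, k−6=e, x−6=r, m−6=g, k−6=e, t−6=n, z−6=t.

emergent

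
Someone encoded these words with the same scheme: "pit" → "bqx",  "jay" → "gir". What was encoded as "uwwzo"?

The output letters match the input read backwards, each shifted +8: pit reversed is tip. Two steps: reverse the string, then apply a Caesar shift of +8.
Undoing it on uwwzo: shift back: u−8=m, w−8=o, w−8=o, z−8=r, o−8=g → moorg; then reverse → groom.

groom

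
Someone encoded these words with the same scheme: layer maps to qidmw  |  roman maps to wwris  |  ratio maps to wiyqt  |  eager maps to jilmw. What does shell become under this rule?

Shifts by position in layer: pos 0: l→q (+5), pos 1: a→i (+8), pos 2: y→d (+5), pos 3: e→m (+8) — repeating every 2. A repeating key of period 2 is used — shifts +5, +8 over and over.
Applying it to shell: s+5=x, h+8=p, e+5=j, l+8=t, l+5=q.

xpjtq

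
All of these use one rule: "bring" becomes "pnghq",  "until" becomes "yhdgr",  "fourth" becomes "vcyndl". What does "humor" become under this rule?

Treating letters as 0–25, the rule is x ↦ 21x + 20 (mod 26).
Applying it to humor: h(7)→21·7+20≡11=l; u(20)→21·20+20≡24=y; m(12)→21·12+20≡12=m; o(14)→21·14+20≡2=c; r(17)→21·17+20≡13=n (all mod 26).

lymcn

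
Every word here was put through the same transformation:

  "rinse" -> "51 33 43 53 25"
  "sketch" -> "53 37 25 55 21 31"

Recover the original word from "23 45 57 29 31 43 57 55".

doughnut

With a=1..z=26, the number is 2·pos + 15.
Reversing it on 23 45 57 29 31 43 57 55: 23→(23−15)÷2=4=d, 45→(45−15)÷2=15=o, 57→(57−15)÷2=21=u, 29→(29−15)÷2=7=g, 31→(31−15)÷2=8=h, 43→(43−15)÷2=14=n, 57→(57−15)÷2=21=u, 55→(55−15)÷2=20=t.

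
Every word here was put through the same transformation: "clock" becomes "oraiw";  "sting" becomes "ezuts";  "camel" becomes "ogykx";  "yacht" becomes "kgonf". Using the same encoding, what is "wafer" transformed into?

igrkd

Shifts by position in clock: pos 0: c→o (+12), pos 1: l→r (+6), pos 2: o→a (+12), pos 3: c→i (+6) — repeating every 2. The shifts repeat in a cycle of length 2: positions 0,1,… shift by +12, +6, then the pattern repeats.
Applying it to wafer: w+12=i, a+6=g, f+12=r, e+6=k, r+12=d.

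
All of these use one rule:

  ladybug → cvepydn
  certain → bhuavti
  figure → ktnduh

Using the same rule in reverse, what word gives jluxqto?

worship

l(11)→c(2) and a(0)→v(21) fit y≡3x+21 (mod 26); the inverse of 3 mod 26 is 9. Treating letters as 0–25, the rule is x ↦ 3x + 21 (mod 26).
Undoing it on jluxqto: j(9)→9·(9−21)≡22=w; l(11)→9·(11−21)≡14=o; u(20)→9·(20−21)≡17=r; x(23)→9·(23−21)≡18=s; q(16)→9·(16−21)≡7=h; t(19)→9·(19−21)≡8=i; o(14)→9·(14−21)≡15=p (all mod 26).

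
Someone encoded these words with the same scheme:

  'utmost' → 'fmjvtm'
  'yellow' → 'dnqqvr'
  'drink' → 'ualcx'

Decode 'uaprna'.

drawer

u(20)→f(5) and t(19)→m(12) fit y≡19x+15 (mod 26); the inverse of 19 mod 26 is 11. Treating letters as 0–25, the rule is x ↦ 19x + 15 (mod 26).
Undoing it on uaprna: u(20)→11·(20−15)≡3=d; a(0)→11·(0−15)≡17=r; p(15)→11·(15−15)≡0=a; r(17)→11·(17−15)≡22=w; n(13)→11·(13−15)≡4=e; a(0)→11·(0−15)≡17=r (all mod 26).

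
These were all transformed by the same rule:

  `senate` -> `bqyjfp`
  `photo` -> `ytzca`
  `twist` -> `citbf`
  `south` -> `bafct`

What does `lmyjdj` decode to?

canary

It's a Vigenère-style cipher with numeric key [9,12,11]: position i shifts by key[i mod 3].
Decoding lmyjdj: l−9=c, m−12=a, y−11=n, j−9=a, d−12=r, j−11=y.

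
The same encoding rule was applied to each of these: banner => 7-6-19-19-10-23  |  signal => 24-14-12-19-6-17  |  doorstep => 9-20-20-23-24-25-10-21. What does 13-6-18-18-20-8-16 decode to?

b is letter #2 and maps to 7: an offset of 5. Letters become their 1-based position plus 5 (so a→6, b→7, …).
Reversing it on 13-6-18-18-20-8-16: 13→(13−5)÷1=8=h, 6→(6−5)÷1=1=a, 18→(18−5)÷1=13=m, 18→(18−5)÷1=13=m, 20→(20−5)÷1=15=o, 8→(8−5)÷1=3=c, 16→(16−5)÷1=11=k.

hammock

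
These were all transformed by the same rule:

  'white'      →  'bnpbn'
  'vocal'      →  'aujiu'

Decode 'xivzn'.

score

The shift increases by 1 at each position, starting from +5: 5, 6, 7, ….
Undoing it on xivzn: x−5=s, i−6=c, v−7=o, z−8=r, n−9=e.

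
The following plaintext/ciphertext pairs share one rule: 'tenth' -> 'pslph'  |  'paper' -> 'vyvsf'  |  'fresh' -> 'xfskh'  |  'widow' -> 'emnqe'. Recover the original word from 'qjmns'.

oxide

t(19)→p(15) and e(4)→s(18) fit y≡5x+24 (mod 26); the inverse of 5 mod 26 is 21. Treating letters as 0–25, the rule is x ↦ 5x + 24 (mod 26).
Decoding qjmns: q(16)→21·(16−24)≡14=o; j(9)→21·(9−24)≡23=x; m(12)→21·(12−24)≡8=i; n(13)→21·(13−24)≡3=d; s(18)→21·(18−24)≡4=e (all mod 26).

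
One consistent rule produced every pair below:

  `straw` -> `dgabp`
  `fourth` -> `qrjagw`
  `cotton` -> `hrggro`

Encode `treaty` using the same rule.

ganbgv

s(18)→d(3) and t(19)→g(6) fit y≡3x+1 (mod 26); the inverse of 3 mod 26 is 9. Treating letters as 0–25, the rule is x ↦ 3x + 1 (mod 26).
Applying it to treaty: t(19)→3·19+1≡6=g; r(17)→3·17+1≡0=a; e(4)→3·4+1≡13=n; a(0)→3·0+1≡1=b; t(19)→3·19+1≡6=g; y(24)→3·24+1≡21=v (all mod 26).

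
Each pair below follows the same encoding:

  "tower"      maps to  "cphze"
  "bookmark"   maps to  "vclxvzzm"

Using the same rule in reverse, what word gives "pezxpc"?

remote

The output letters match the input read backwards, each shifted +11: tower reversed is rewot. Read the word backwards and shift each letter +11.
Reversing it on pezxpc: shift back: p−11=e, e−11=t, z−11=o, x−11=m, p−11=e, c−11=r → etomer; then reverse → remote.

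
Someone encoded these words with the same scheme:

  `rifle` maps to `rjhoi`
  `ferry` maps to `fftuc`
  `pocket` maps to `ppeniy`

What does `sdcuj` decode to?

scarf

The shift increases by 1 at each position, starting from +0: 0, 1, 2, ….
Decoding sdcuj: s−0=s, d−1=c, c−2=a, u−3=r, j−4=f.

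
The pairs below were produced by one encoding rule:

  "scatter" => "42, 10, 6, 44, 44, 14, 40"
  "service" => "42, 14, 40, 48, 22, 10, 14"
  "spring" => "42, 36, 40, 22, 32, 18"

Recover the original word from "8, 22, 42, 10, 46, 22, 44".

biscuit

s(#19)→42 and c(#3)→10: differences scale by 2, so n = 2·pos + 4. With a=1..z=26, the number is 2·pos + 4.
Reversing it on 8, 22, 42, 10, 46, 22, 44: 8→(8−4)÷2=2=b, 22→(22−4)÷2=9=i, 42→(42−4)÷2=19=s, 10→(10−4)÷2=3=c, 46→(46−4)÷2=21=u, 22→(22−4)÷2=9=i, 44→(44−4)÷2=20=t.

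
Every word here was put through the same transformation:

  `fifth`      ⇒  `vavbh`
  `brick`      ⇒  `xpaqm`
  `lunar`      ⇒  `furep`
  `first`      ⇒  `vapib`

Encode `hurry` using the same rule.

f(5)→v(21) and i(8)→a(0) fit y≡19x+4 (mod 26); the inverse of 19 mod 26 is 11. Each letter's alphabet position (a=0..z=25) is mapped through 19·x+4 mod 26 — an affine cipher.
For hurry: h(7)→19·7+4≡7=h; u(20)→19·20+4≡20=u; r(17)→19·17+4≡15=p; r(17)→19·17+4≡15=p; y(24)→19·24+4≡18=s (all mod 26).

hupps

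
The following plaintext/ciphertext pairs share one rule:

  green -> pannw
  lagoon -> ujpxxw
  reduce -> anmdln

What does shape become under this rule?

This is a Caesar cipher with shift 9.
On shape: s+9=b, h+9=q, a+9=j, p+9=y, e+9=n.

bqjyn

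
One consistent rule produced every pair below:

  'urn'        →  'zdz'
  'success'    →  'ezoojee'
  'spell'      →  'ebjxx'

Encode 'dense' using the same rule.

pjzej

The shift depends on letter class: consonant r→d is +12, but vowel u→z is +5. Vowels shift forward by 5 and consonants shift forward by 12.
On dense: d(cons)+12=p, e(vowel)+5=j, n(cons)+12=z, s(cons)+12=e, e(vowel)+5=j.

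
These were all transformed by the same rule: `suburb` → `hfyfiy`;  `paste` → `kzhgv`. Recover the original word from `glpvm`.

Each pair mirrors across the alphabet (s↔h, u↔f, b↔y): positions sum to 25. Letters are reflected about the middle of the alphabet (position → 25−position): Atbash.
Undoing it on glpvm: g↔t, l↔o, p↔k, v↔e, m↔n.

token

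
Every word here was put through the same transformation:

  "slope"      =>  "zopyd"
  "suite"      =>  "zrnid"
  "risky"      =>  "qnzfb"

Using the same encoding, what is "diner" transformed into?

ungdq

s(18)→z(25) and l(11)→o(14) fit y≡9x+19 (mod 26); the inverse of 9 mod 26 is 3. This is an affine cipher: with a=0,…,z=25, each position x becomes (9x+19) mod 26.
On diner: d(3)→9·3+19≡20=u; i(8)→9·8+19≡13=n; n(13)→9·13+19≡6=g; e(4)→9·4+19≡3=d; r(17)→9·17+19≡16=q (all mod 26).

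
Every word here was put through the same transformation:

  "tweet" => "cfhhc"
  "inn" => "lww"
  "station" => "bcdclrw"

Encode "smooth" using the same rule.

bvrrcq

Vowels shift forward by 3 and consonants shift forward by 9.
For smooth: s(cons)+9=b, m(cons)+9=v, o(vowel)+3=r, o(vowel)+3=r, t(cons)+9=c, h(cons)+9=q.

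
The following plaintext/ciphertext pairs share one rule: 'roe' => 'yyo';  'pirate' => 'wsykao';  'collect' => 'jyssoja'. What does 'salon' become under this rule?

The shift depends on letter class: consonant r→y is +7, but vowel o→y is +10. Two shifts are in play — +10 for a/e/i/o/u, +7 for every other letter.
For salon: s(cons)+7=z, a(vowel)+10=k, l(cons)+7=s, o(vowel)+10=y, n(cons)+7=u.

zksyu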